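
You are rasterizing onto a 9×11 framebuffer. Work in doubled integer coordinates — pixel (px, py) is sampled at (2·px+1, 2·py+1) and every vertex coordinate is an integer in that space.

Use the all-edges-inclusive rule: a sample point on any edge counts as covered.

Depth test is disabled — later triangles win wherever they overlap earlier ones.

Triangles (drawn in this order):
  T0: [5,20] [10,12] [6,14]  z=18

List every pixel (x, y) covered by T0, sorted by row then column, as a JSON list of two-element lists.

T0:
  2·area = 22  (B↔C swapped to make it positive)
  edge (5, 20)→(6, 14): d=(1,-6) inclusive
  edge (6, 14)→(10, 12): d=(4,-2) inclusive
  edge (10, 12)→(5, 20): d=(-5,8) inclusive
    (4,6)@(9, 13): e=[17,2,3] → █
    (5,6)@(11, 13): e=[29,6,-13] → ·
    (3,7)@(7, 15): e=[7,6,9] → █
    (4,7)@(9, 15): e=[19,10,-7] → ·
    (3,8)@(7, 17): e=[9,14,-1] → ·
  covered (2 px):
    · · · · · · · · ·
    · · · · · · · · ·
    · · · · · · · · ·
    · · · · · · · · ·
    · · · · · · · · ·
    · · · · · · · · ·
    · · · · █ · · · ·
    · · · █ · · · · ·
    · · · · · · · · ·
    · · · · · · · · ·
    · · · · · · · · ·

Final: [[4,6],[3,7]]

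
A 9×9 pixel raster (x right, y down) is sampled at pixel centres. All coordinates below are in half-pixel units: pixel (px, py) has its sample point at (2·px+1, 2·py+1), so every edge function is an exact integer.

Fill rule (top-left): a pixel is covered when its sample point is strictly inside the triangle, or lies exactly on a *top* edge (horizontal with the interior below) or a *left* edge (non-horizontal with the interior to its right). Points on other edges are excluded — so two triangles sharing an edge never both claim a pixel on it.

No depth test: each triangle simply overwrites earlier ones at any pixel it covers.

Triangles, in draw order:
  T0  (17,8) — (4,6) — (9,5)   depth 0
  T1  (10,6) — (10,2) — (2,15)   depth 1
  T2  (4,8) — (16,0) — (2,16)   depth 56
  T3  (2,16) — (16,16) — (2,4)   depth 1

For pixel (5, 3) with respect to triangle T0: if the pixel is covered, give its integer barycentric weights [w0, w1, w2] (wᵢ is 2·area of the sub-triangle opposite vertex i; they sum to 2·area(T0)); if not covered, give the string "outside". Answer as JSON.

T0:
  2·area = 23
  edge (17, 8)→(4, 6): d=(-13,-2) top-left  bias=+0
  edge (4, 6)→(9, 5): d=(5,-1) top-left  bias=+0
  edge (9, 5)→(17, 8): d=(8,3) right/bottom  bias=-1
    (4,2)@(9, 5): e=[23,0,0] → .  [on edge]
    (5,3)@(11, 7): e=[1,12,10] → X
    (6,3)@(13, 7): e=[5,14,4] → X
    (7,3)@(15, 7): e=[9,16,-2] → .
    (5,4)@(11, 9): e=[-25,22,26] → .
    (6,4)@(13, 9): e=[-21,24,20] → .
  covered (2 px):
    . . . . . . . . .
    . . . . . . . . .
    . . . . . . . . .
    . . . . . X X . .
    . . . . . . . . .
    . . . . . . . . .
    . . . . . . . . .
    . . . . . . . . .
    . . . . . . . . .
T1:
  2·area = 32  (B↔C swapped to make it positive)
  edge (10, 6)→(2, 15): d=(-8,9) right/bottom  bias=-1
  edge (2, 15)→(10, 2): d=(8,-13) top-left  bias=+0
  edge (10, 2)→(10, 6): d=(0,4) right/bottom  bias=-1
    (4,2)@(9, 5): e=[17,11,4] → X
    (5,2)@(11, 5): e=[-1,37,-4] → .
    (3,3)@(7, 7): e=[19,1,12] → X
    (5,3)@(11, 7): e=[-17,53,-4] → .
    (3,4)@(7, 9): e=[3,17,12] → X
    (4,4)@(9, 9): e=[-15,43,4] → .
    (2,5)@(5, 11): e=[5,7,20] → X
    (3,5)@(7, 11): e=[-13,33,12] → .
    (2,6)@(5, 13): e=[-11,23,20] → .
  covered (5 px):
    . . . . . . . . .
    . . . . . . . . .
    . . . . X . . . .
    . . . X X . . . .
    . . . X . . . . .
    . . X . . . . . .
    . . . . . . . . .
    . . . . . . . . .
    . . . . . . . . .
T2:
  2·area = 80
  edge (4, 8)→(16, 0): d=(12,-8) top-left  bias=+0
  edge (16, 0)→(2, 16): d=(-14,16) right/bottom  bias=-1
  edge (2, 16)→(4, 8): d=(2,-8) top-left  bias=+0
    (7,0)@(15, 1): e=[4,2,74] → X
    (8,0)@(17, 1): e=[20,-30,90] → .
    (6,1)@(13, 3): e=[12,6,62] → X
    (7,1)@(15, 3): e=[28,-26,78] → .
    (4,2)@(9, 5): e=[4,42,34] → X
    (5,2)@(11, 5): e=[20,10,50] → X
    (6,2)@(13, 5): e=[36,-22,66] → .
    (3,3)@(7, 7): e=[12,46,22] → X
    (5,3)@(11, 7): e=[44,-18,54] → .
    (2,4)@(5, 9): e=[20,50,10] → X
    (4,4)@(9, 9): e=[52,-14,42] → .
    (2,5)@(5, 11): e=[44,22,14] → X
  covered (10 px):
    . . . . . . . X .
    . . . . . . X . .
    . . . . X X . . .
    . . . X X . . . .
    . . X X . . . . .
    . . X . . . . . .
    . X . . . . . . .
    . . . . . . . . .
    . . . . . . . . .
T3:
  2·area = 168  (B↔C swapped to make it positive)
  edge (2, 16)→(2, 4): d=(0,-12) top-left  bias=+0
  edge (2, 4)→(16, 16): d=(14,12) right/bottom  bias=-1
  edge (16, 16)→(2, 16): d=(-14,0) right/bottom  bias=-1
    (1,2)@(3, 5): e=[12,2,154] → X
    (2,2)@(5, 5): e=[36,-22,154] → .
    (1,3)@(3, 7): e=[12,30,126] → X
    (2,3)@(5, 7): e=[36,6,126] → X
    (3,3)@(7, 7): e=[60,-18,126] → .
    (1,4)@(3, 9): e=[12,58,98] → X
    (3,4)@(7, 9): e=[60,10,98] → X
    (4,4)@(9, 9): e=[84,-14,98] → .
    (1,5)@(3, 11): e=[12,86,70] → X
    (4,5)@(9, 11): e=[84,14,70] → X
    (5,5)@(11, 11): e=[108,-10,70] → .
    (1,6)@(3, 13): e=[12,114,42] → X
  covered (21 px):
    . . . . . . . . .
    . . . . . . . . .
    . X . . . . . . .
    . X X . . . . . .
    . X X X . . . . .
    . X X X X . . . .
    . X X X X X . . .
    . X X X X X X . .
    . . . . . . . . .

Result: [12,10,1]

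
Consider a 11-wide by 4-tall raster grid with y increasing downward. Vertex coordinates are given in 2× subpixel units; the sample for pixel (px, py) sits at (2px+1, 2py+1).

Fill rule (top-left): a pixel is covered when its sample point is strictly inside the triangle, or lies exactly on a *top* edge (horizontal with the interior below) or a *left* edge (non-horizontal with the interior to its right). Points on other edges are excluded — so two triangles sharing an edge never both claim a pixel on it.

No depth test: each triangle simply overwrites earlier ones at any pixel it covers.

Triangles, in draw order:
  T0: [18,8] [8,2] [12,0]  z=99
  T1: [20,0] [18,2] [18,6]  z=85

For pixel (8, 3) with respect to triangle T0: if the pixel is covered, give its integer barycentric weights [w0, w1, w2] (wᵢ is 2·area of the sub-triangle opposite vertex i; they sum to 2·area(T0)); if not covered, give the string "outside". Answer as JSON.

T0:
  2·area = 44
  edge (18, 8)→(8, 2): d=(-10,-6) top-left  bias=+0
  edge (8, 2)→(12, 0): d=(4,-2) top-left  bias=+0
  edge (12, 0)→(18, 8): d=(6,8) right/bottom  bias=-1
    (5,0)@(11, 1): e=[28,2,14] → X
    (6,0)@(13, 1): e=[40,6,-2] → .
    (5,1)@(11, 3): e=[8,10,26] → X
    (6,1)@(13, 3): e=[20,14,10] → X
    (7,1)@(15, 3): e=[32,18,-6] → .
    (5,2)@(11, 5): e=[-12,18,38] → .
    (6,2)@(13, 5): e=[0,22,22] → X  [on edge]
    (7,2)@(15, 5): e=[12,26,6] → X
    (8,2)@(17, 5): e=[24,30,-10] → .
    (6,3)@(13, 7): e=[-20,30,34] → .
    (7,3)@(15, 7): e=[-8,34,18] → .
    (8,3)@(17, 7): e=[4,38,2] → X
  covered (6 px):
    . . . . . X . . . . .
    . . . . . X X . . . .
    . . . . . . X X . . .
    . . . . . . . . X . .
T1:
  2·area = 8  (B↔C swapped to make it positive)
  edge (20, 0)→(18, 6): d=(-2,6) right/bottom  bias=-1
  edge (18, 6)→(18, 2): d=(0,-4) top-left  bias=+0
  edge (18, 2)→(20, 0): d=(2,-2) top-left  bias=+0
    (9,0)@(19, 1): e=[4,4,0] → X  [on edge]
    (10,0)@(21, 1): e=[-8,12,4] → .
    (8,1)@(17, 3): e=[12,-4,0] → .  [on edge]
    (9,1)@(19, 3): e=[0,4,4] → .  [on edge]
    (7,2)@(15, 5): e=[20,-12,0] → .  [on edge]
    (6,3)@(13, 7): e=[28,-20,0] → .  [on edge]
  covered (1 px):
    . . . . . . . . . X .
    . . . . . . . . . . .
    . . . . . . . . . . .
    . . . . . . . . . . .

Answer: [38,2,4]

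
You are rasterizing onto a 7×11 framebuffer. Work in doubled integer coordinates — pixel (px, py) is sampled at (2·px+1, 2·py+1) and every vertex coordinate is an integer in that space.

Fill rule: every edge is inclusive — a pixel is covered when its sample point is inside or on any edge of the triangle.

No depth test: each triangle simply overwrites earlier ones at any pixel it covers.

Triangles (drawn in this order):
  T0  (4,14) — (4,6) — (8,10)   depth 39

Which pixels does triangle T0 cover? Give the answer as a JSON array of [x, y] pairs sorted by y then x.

T0:
  2·area = 32
  edge (4, 14)→(4, 6): d=(0,-8) inclusive
  edge (4, 6)→(8, 10): d=(4,4) inclusive
  edge (8, 10)→(4, 14): d=(-4,4) inclusive
    (0,1)@(1, 3): e=[-24,0,56] → ·  [on edge]
    (1,2)@(3, 5): e=[-8,0,40] → ·  [on edge]
    (6,2)@(13, 5): e=[72,-40,0] → ·  [on edge]
    (2,3)@(5, 7): e=[8,0,24] → █  [on edge]
    (3,3)@(7, 7): e=[24,-8,16] → ·
    (5,3)@(11, 7): e=[56,-24,0] → ·  [on edge]
    (2,4)@(5, 9): e=[8,8,16] → █
    (3,4)@(7, 9): e=[24,0,8] → █  [on edge]
    (4,4)@(9, 9): e=[40,-8,0] → ·  [on edge]
    (2,5)@(5, 11): e=[8,16,8] → █
    (3,5)@(7, 11): e=[24,8,0] → █  [on edge]
    (4,5)@(9, 11): e=[40,0,-8] → ·  [on edge]
    (2,6)@(5, 13): e=[8,24,0] → █  [on edge]
    (5,6)@(11, 13): e=[56,0,-24] → ·  [on edge]
    (1,7)@(3, 15): e=[-8,40,0] → ·  [on edge]
    (6,7)@(13, 15): e=[72,0,-40] → ·  [on edge]
    (0,8)@(1, 17): e=[-24,56,0] → ·  [on edge]
  covered (6 px):
    · · · · · · ·
    · · · · · · ·
    · · · · · · ·
    · · █ · · · ·
    · · █ █ · · ·
    · · █ █ · · ·
    · · █ · · · ·
    · · · · · · ·
    · · · · · · ·
    · · · · · · ·
    · · · · · · ·

Final: [[2,3],[2,4],[3,4],[2,5],[3,5],[2,6]]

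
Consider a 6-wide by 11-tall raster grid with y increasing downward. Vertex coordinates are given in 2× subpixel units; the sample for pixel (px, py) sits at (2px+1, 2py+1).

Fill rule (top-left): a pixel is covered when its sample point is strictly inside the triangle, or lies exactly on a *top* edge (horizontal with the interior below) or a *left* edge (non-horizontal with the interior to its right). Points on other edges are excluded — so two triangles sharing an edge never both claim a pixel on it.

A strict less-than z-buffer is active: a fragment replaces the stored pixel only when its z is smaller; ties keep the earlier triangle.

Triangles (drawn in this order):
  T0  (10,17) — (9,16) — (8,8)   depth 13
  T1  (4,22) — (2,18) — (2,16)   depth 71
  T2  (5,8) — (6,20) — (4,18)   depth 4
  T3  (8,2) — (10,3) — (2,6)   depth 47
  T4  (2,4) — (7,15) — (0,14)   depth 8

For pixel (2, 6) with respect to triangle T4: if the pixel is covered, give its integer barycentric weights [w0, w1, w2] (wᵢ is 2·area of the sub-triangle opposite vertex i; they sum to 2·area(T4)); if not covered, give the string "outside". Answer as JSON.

T0:
  2·area = 7
  edge (10, 17)→(9, 16): d=(-1,-1) top-left  bias=+0
  edge (9, 16)→(8, 8): d=(-1,-8) top-left  bias=+0
  edge (8, 8)→(10, 17): d=(2,9) right/bottom  bias=-1
    (4,6)@(9, 13): e=[3,3,1] → █
    (5,6)@(11, 13): e=[5,19,-17] → ·
    (4,7)@(9, 15): e=[1,1,5] → █
    (5,7)@(11, 15): e=[3,17,-13] → ·
    (4,8)@(9, 17): e=[-1,-1,9] → ·
  covered (2 px):
    · · · · · ·
    · · · · · ·
    · · · · · ·
    · · · · · ·
    · · · · · ·
    · · · · · ·
    · · · · █ ·
    · · · · █ ·
    · · · · · ·
    · · · · · ·
    · · · · · ·
T1:
  2·area = 4
  edge (4, 22)→(2, 18): d=(-2,-4) top-left  bias=+0
  edge (2, 18)→(2, 16): d=(0,-2) top-left  bias=+0
  edge (2, 16)→(4, 22): d=(2,6) right/bottom  bias=-1
    (0,6)@(1, 13): e=[6,-2,0] → ·  [on edge]
    (1,9)@(3, 19): e=[2,2,0] → ·  [on edge]
  covered (0 px):
    · · · · · ·
    · · · · · ·
    · · · · · ·
    · · · · · ·
    · · · · · ·
    · · · · · ·
    · · · · · ·
    · · · · · ·
    · · · · · ·
    · · · · · ·
    · · · · · ·
T2:
  2·area = 22
  edge (5, 8)→(6, 20): d=(1,12) right/bottom  bias=-1
  edge (6, 20)→(4, 18): d=(-2,-2) top-left  bias=+0
  edge (4, 18)→(5, 8): d=(1,-10) top-left  bias=+0
    (2,4)@(5, 9): e=[1,20,1] → █
    (3,4)@(7, 9): e=[-23,24,21] → ·
    (2,5)@(5, 11): e=[3,16,3] → █
    (3,5)@(7, 11): e=[-21,20,23] → ·
    (2,6)@(5, 13): e=[5,12,5] → █
    (3,6)@(7, 13): e=[-19,16,25] → ·
    (0,7)@(1, 15): e=[55,0,-33] → ·  [on edge]
    (2,7)@(5, 15): e=[7,8,7] → █
    (3,7)@(7, 15): e=[-17,12,27] → ·
    (1,8)@(3, 17): e=[33,0,-11] → ·  [on edge]
    (2,8)@(5, 17): e=[9,4,9] → █
    (3,8)@(7, 17): e=[-15,8,29] → ·
    (2,9)@(5, 19): e=[11,0,11] → █  [on edge]
    (3,10)@(7, 21): e=[-11,0,33] → ·  [on edge]
  covered (6 px):
    · · · · · ·
    · · · · · ·
    · · · · · ·
    · · · · · ·
    · · █ · · ·
    · · █ · · ·
    · · █ · · ·
    · · █ · · ·
    · · █ · · ·
    · · █ · · ·
    · · · · · ·
T3:
  2·area = 14
  edge (8, 2)→(10, 3): d=(2,1) right/bottom  bias=-1
  edge (10, 3)→(2, 6): d=(-8,3) right/bottom  bias=-1
  edge (2, 6)→(8, 2): d=(6,-4) top-left  bias=+0
    (3,1)@(7, 3): e=[3,9,2] → █
    (4,1)@(9, 3): e=[1,3,10] → █
    (5,1)@(11, 3): e=[-1,-3,18] → ·
    (3,2)@(7, 5): e=[7,-7,14] → ·
    (4,2)@(9, 5): e=[5,-13,22] → ·
  covered (2 px):
    · · · · · ·
    · · · █ █ ·
    · · · · · ·
    · · · · · ·
    · · · · · ·
    · · · · · ·
    · · · · · ·
    · · · · · ·
    · · · · · ·
    · · · · · ·
    · · · · · ·
T4:
  2·area = 72
  edge (2, 4)→(7, 15): d=(5,11) right/bottom  bias=-1
  edge (7, 15)→(0, 14): d=(-7,-1) top-left  bias=+0
  edge (0, 14)→(2, 4): d=(2,-10) top-left  bias=+0
    (1,3)@(3, 7): e=[4,52,16] → █
    (2,3)@(5, 7): e=[-18,54,36] → ·
    (0,4)@(1, 9): e=[36,36,0] → █  [on edge]
    (2,4)@(5, 9): e=[-8,40,40] → ·
    (0,5)@(1, 11): e=[46,22,4] → █
    (2,5)@(5, 11): e=[2,26,44] → █
    (3,5)@(7, 11): e=[-20,28,64] → ·
    (0,6)@(1, 13): e=[56,8,8] → █
    (3,6)@(7, 13): e=[-10,14,68] → ·
    (0,7)@(1, 15): e=[66,-6,12] → ·
    (1,7)@(3, 15): e=[44,-4,32] → ·
    (2,7)@(5, 15): e=[22,-2,52] → ·
    (3,7)@(7, 15): e=[0,0,72] → ·  [on edge]
  covered (9 px):
    · · · · · ·
    · · · · · ·
    · · · · · ·
    · █ · · · ·
    █ █ · · · ·
    █ █ █ · · ·
    █ █ █ · · ·
    · · · · · ·
    · · · · · ·
    · · · · · ·
    · · · · · ·

Final: [12,48,12]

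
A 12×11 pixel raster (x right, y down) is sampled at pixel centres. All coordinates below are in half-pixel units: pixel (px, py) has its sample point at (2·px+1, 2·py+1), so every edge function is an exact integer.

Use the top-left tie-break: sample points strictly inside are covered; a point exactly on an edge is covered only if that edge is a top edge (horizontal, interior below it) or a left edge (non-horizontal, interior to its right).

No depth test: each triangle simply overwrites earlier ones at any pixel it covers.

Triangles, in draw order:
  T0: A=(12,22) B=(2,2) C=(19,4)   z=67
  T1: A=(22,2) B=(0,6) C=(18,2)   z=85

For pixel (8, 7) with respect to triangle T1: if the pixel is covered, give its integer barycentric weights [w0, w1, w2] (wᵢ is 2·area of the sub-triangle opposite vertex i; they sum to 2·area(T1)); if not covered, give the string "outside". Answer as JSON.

T0:
  2·area = 320
  edge (12, 22)→(2, 2): d=(-10,-20) top-left  bias=+0
  edge (2, 2)→(19, 4): d=(17,2) right/bottom  bias=-1
  edge (19, 4)→(12, 22): d=(-7,18) right/bottom  bias=-1
    (1,1)@(3, 3): e=[10,15,295] → X
    (2,1)@(5, 3): e=[50,11,259] → X
    (3,1)@(7, 3): e=[90,7,223] → X
    (4,1)@(9, 3): e=[130,3,187] → X
    (5,1)@(11, 3): e=[170,-1,151] → .
    (1,2)@(3, 5): e=[-10,49,281] → .
    (2,2)@(5, 5): e=[30,45,245] → X
    (5,2)@(11, 5): e=[150,33,137] → X
    (6,2)@(13, 5): e=[190,29,101] → X
    (7,2)@(15, 5): e=[230,25,65] → X
    (8,2)@(17, 5): e=[270,21,29] → X
    (9,2)@(19, 5): e=[310,17,-7] → .
  covered (40 px):
    . . . . . . . . . . . .
    . X X X X . . . . . . .
    . . X X X X X X X . . .
    . . X X X X X X X . . .
    . . . X X X X X X . . .
    . . . X X X X X . . . .
    . . . . X X X X . . . .
    . . . . X X X . . . . .
    . . . . . X X . . . . .
    . . . . . X X . . . . .
    . . . . . . . . . . . .
T1:
  2·area = 16
  edge (22, 2)→(0, 6): d=(-22,4) right/bottom  bias=-1
  edge (0, 6)→(18, 2): d=(18,-4) top-left  bias=+0
  edge (18, 2)→(22, 2): d=(4,0) top-left  bias=+0
    (7,1)@(15, 3): e=[6,6,4] → X
    (8,1)@(17, 3): e=[-2,14,4] → .
    (2,2)@(5, 5): e=[2,2,12] → X
    (3,2)@(7, 5): e=[-6,10,12] → .
    (7,2)@(15, 5): e=[-38,42,12] → .
    (2,3)@(5, 7): e=[-42,38,20] → .
  covered (2 px):
    . . . . . . . . . . . .
    . . . . . . . X . . . .
    . . X . . . . . . . . .
    . . . . . . . . . . . .
    . . . . . . . . . . . .
    . . . . . . . . . . . .
    . . . . . . . . . . . .
    . . . . . . . . . . . .
    . . . . . . . . . . . .
    . . . . . . . . . . . .
    . . . . . . . . . . . .

Final: "outside"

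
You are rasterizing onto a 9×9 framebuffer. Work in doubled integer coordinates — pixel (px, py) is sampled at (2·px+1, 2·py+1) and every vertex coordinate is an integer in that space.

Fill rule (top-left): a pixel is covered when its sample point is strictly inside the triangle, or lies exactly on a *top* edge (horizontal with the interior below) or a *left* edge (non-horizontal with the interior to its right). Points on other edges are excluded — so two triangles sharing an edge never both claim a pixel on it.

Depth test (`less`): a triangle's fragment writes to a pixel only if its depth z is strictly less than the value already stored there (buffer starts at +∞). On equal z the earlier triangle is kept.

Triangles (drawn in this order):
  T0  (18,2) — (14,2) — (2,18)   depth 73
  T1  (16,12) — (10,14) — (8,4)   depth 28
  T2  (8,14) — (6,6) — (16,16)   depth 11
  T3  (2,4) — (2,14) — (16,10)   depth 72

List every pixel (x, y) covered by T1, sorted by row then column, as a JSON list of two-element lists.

T0:
  2·area = 64  (B↔C swapped to make it positive)
  edge (18, 2)→(2, 18): d=(-16,16) right/bottom  bias=-1
  edge (2, 18)→(14, 2): d=(12,-16) top-left  bias=+0
  edge (14, 2)→(18, 2): d=(4,0) top-left  bias=+0
    (7,1)@(15, 3): e=[32,28,4] → █
    (8,1)@(17, 3): e=[0,60,4] → ·  [on edge]
    (6,2)@(13, 5): e=[32,20,12] → █
    (7,2)@(15, 5): e=[0,52,12] → ·  [on edge]
    (5,3)@(11, 7): e=[32,12,20] → █
    (6,3)@(13, 7): e=[0,44,20] → ·  [on edge]
    (4,4)@(9, 9): e=[32,4,28] → █
    (5,4)@(11, 9): e=[0,36,28] → ·  [on edge]
    (4,5)@(9, 11): e=[0,28,36] → ·  [on edge]
    (3,6)@(7, 13): e=[0,20,44] → ·  [on edge]
    (2,7)@(5, 15): e=[0,12,52] → ·  [on edge]
    (1,8)@(3, 17): e=[0,4,60] → ·  [on edge]
  covered (4 px):
    · · · · · · · · ·
    · · · · · · · █ ·
    · · · · · · █ · ·
    · · · · · █ · · ·
    · · · · █ · · · ·
    · · · · · · · · ·
    · · · · · · · · ·
    · · · · · · · · ·
    · · · · · · · · ·
T1:
  2·area = 64
  edge (16, 12)→(10, 14): d=(-6,2) right/bottom  bias=-1
  edge (10, 14)→(8, 4): d=(-2,-10) top-left  bias=+0
  edge (8, 4)→(16, 12): d=(8,8) right/bottom  bias=-1
    (2,0)@(5, 1): e=[88,-24,0] → ·  [on edge]
    (3,1)@(7, 3): e=[72,-8,0] → ·  [on edge]
    (4,2)@(9, 5): e=[56,8,0] → ·  [on edge]
    (4,3)@(9, 7): e=[44,4,16] → █
    (5,3)@(11, 7): e=[40,24,0] → ·  [on edge]
    (4,4)@(9, 9): e=[32,0,32] → █  [on edge]
    (5,4)@(11, 9): e=[28,20,16] → █
    (6,4)@(13, 9): e=[24,40,0] → ·  [on edge]
    (4,5)@(9, 11): e=[20,-4,48] → ·
    (5,5)@(11, 11): e=[16,16,32] → █
    (6,5)@(13, 11): e=[12,36,16] → █
    (7,5)@(15, 11): e=[8,56,0] → ·  [on edge]
    (6,6)@(13, 13): e=[0,32,32] → ·  [on edge]
    (8,6)@(17, 13): e=[-8,72,0] → ·  [on edge]
    (3,7)@(7, 15): e=[0,-32,96] → ·  [on edge]
    (0,8)@(1, 17): e=[0,-96,160] → ·  [on edge]
  covered (6 px):
    · · · · · · · · ·
    · · · · · · · · ·
    · · · · · · · · ·
    · · · · █ · · · ·
    · · · · █ █ · · ·
    · · · · · █ █ · ·
    · · · · · █ · · ·
    · · · · · · · · ·
    · · · · · · · · ·
T2:
  2·area = 60
  edge (8, 14)→(6, 6): d=(-2,-8) top-left  bias=+0
  edge (6, 6)→(16, 16): d=(10,10) right/bottom  bias=-1
  edge (16, 16)→(8, 14): d=(-8,-2) top-left  bias=+0
    (0,0)@(1, 1): e=[-30,0,90] → ·  [on edge]
    (1,1)@(3, 3): e=[-18,0,78] → ·  [on edge]
    (2,2)@(5, 5): e=[-6,0,66] → ·  [on edge]
    (3,3)@(7, 7): e=[6,0,54] → ·  [on edge]
    (3,4)@(7, 9): e=[2,20,38] → █
    (4,4)@(9, 9): e=[18,0,42] → ·  [on edge]
    (3,5)@(7, 11): e=[-2,40,22] → ·
    (4,5)@(9, 11): e=[14,20,26] → █
    (5,5)@(11, 11): e=[30,0,30] → ·  [on edge]
    (4,6)@(9, 13): e=[10,40,10] → █
    (5,6)@(11, 13): e=[26,20,14] → █
    (6,6)@(13, 13): e=[42,0,18] → ·  [on edge]
    (7,7)@(15, 15): e=[54,0,6] → ·  [on edge]
    (8,8)@(17, 17): e=[66,0,-6] → ·  [on edge]
  covered (5 px):
    · · · · · · · · ·
    · · · · · · · · ·
    · · · · · · · · ·
    · · · · · · · · ·
    · · · █ · · · · ·
    · · · · █ · · · ·
    · · · · █ █ · · ·
    · · · · · · █ · ·
    · · · · · · · · ·
T3:
  2·area = 140  (B↔C swapped to make it positive)
  edge (2, 4)→(16, 10): d=(14,6) right/bottom  bias=-1
  edge (16, 10)→(2, 14): d=(-14,4) right/bottom  bias=-1
  edge (2, 14)→(2, 4): d=(0,-10) top-left  bias=+0
    (1,2)@(3, 5): e=[8,122,10] → █
    (2,2)@(5, 5): e=[-4,114,30] → ·
    (1,3)@(3, 7): e=[36,94,10] → █
    (2,3)@(5, 7): e=[24,86,30] → █
    (3,3)@(7, 7): e=[12,78,50] → █
    (4,3)@(9, 7): e=[0,70,70] → ·  [on edge]
    (1,4)@(3, 9): e=[64,66,10] → █
    (4,4)@(9, 9): e=[28,42,70] → █
    (5,4)@(11, 9): e=[16,34,90] → █
    (6,4)@(13, 9): e=[4,26,110] → █
    (7,4)@(15, 9): e=[-8,18,130] → ·
    (1,5)@(3, 11): e=[92,38,10] → █
  covered (17 px):
    · · · · · · · · ·
    · · · · · · · · ·
    · █ · · · · · · ·
    · █ █ █ · · · · ·
    · █ █ █ █ █ █ · ·
    · █ █ █ █ █ · · ·
    · █ █ · · · · · ·
    · · · · · · · · ·
    · · · · · · · · ·

Final: [[4,3],[4,4],[5,4],[5,5],[6,5],[5,6]]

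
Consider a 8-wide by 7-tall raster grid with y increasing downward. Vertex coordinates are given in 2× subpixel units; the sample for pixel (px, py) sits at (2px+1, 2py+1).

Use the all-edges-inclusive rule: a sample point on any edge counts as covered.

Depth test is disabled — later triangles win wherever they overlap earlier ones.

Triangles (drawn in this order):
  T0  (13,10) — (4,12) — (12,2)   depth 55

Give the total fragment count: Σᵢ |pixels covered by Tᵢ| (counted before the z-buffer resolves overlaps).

T0:
  2·area = 74
  edge (13, 10)→(4, 12): d=(-9,2) inclusive
  edge (4, 12)→(12, 2): d=(8,-10) inclusive
  edge (12, 2)→(13, 10): d=(1,8) inclusive
    (5,2)@(11, 5): e=[49,14,11] → █
    (6,2)@(13, 5): e=[45,34,-5] → ·
    (4,3)@(9, 7): e=[35,10,29] → █
    (6,3)@(13, 7): e=[27,50,-3] → ·
    (3,4)@(7, 9): e=[21,6,47] → █
    (6,4)@(13, 9): e=[9,66,-1] → ·
    (2,5)@(5, 11): e=[7,2,65] → █
    (4,5)@(9, 11): e=[-1,42,33] → ·
    (5,5)@(11, 11): e=[-5,62,17] → ·
    (2,6)@(5, 13): e=[-11,18,67] → ·
    (3,6)@(7, 13): e=[-15,38,51] → ·
  covered (8 px):
    · · · · · · · ·
    · · · · · · · ·
    · · · · · █ · ·
    · · · · █ █ · ·
    · · · █ █ █ · ·
    · · █ █ · · · ·
    · · · · · · · ·

Result: 8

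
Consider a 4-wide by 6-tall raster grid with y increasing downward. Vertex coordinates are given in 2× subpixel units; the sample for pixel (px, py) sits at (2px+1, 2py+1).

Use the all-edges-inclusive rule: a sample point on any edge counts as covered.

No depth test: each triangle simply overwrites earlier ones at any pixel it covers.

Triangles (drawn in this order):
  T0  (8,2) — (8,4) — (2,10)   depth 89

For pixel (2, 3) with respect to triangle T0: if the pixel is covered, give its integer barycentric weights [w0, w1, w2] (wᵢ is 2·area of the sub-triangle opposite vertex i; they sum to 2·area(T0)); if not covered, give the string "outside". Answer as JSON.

T0:
  2·area = 12
  edge (8, 2)→(8, 4): d=(0,2) inclusive
  edge (8, 4)→(2, 10): d=(-6,6) inclusive
  edge (2, 10)→(8, 2): d=(6,-8) inclusive
    (3,2)@(7, 5): e=[2,0,10] → X  [on edge]
    (2,3)@(5, 7): e=[6,0,6] → X  [on edge]
    (3,3)@(7, 7): e=[2,-12,22] → .
    (1,4)@(3, 9): e=[10,0,2] → X  [on edge]
    (2,4)@(5, 9): e=[6,-12,18] → .
    (0,5)@(1, 11): e=[14,0,-2] → .  [on edge]
    (1,5)@(3, 11): e=[10,-12,14] → .
  covered (3 px):
    . . . .
    . . . .
    . . . X
    . . X .
    . X . .
    . . . .

Result: [0,6,6]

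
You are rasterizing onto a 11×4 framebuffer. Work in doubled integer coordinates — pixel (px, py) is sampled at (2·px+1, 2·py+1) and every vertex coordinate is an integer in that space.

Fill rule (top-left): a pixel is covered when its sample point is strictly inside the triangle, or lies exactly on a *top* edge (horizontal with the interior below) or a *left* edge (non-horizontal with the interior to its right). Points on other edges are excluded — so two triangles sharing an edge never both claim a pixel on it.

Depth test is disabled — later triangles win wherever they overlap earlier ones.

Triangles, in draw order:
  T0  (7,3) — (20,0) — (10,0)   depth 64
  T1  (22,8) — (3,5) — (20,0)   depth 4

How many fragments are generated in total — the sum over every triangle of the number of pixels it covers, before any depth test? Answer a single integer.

T0:
  2·area = 30  (B↔C swapped to make it positive)
  edge (7, 3)→(10, 0): d=(3,-3) top-left  bias=+0
  edge (10, 0)→(20, 0): d=(10,0) top-left  bias=+0
  edge (20, 0)→(7, 3): d=(-13,3) right/bottom  bias=-1
    (4,0)@(9, 1): e=[0,10,20] → █  [on edge]
    (5,0)@(11, 1): e=[6,10,14] → █
    (6,0)@(13, 1): e=[12,10,8] → █
    (7,0)@(15, 1): e=[18,10,2] → █
    (8,0)@(17, 1): e=[24,10,-4] → ·
    (3,1)@(7, 3): e=[0,30,0] → ·  [on edge]
    (4,1)@(9, 3): e=[6,30,-6] → ·
    (5,1)@(11, 3): e=[12,30,-12] → ·
    (6,1)@(13, 3): e=[18,30,-18] → ·
    (7,1)@(15, 3): e=[24,30,-24] → ·
    (2,2)@(5, 5): e=[0,50,-20] → ·  [on edge]
    (1,3)@(3, 7): e=[0,70,-40] → ·  [on edge]
  covered (4 px):
    · · · · █ █ █ █ · · ·
    · · · · · · · · · · ·
    · · · · · · · · · · ·
    · · · · · · · · · · ·
T1:
  2·area = 146
  edge (22, 8)→(3, 5): d=(-19,-3) top-left  bias=+0
  edge (3, 5)→(20, 0): d=(17,-5) top-left  bias=+0
  edge (20, 0)→(22, 8): d=(2,8) right/bottom  bias=-1
    (8,0)@(17, 1): e=[118,2,26] → █
    (9,0)@(19, 1): e=[124,12,10] → █
    (10,0)@(21, 1): e=[130,22,-6] → ·
    (5,1)@(11, 3): e=[62,6,78] → █
    (6,1)@(13, 3): e=[68,16,62] → █
    (7,1)@(15, 3): e=[74,26,46] → █
    (10,1)@(21, 3): e=[92,56,-2] → ·
    (1,2)@(3, 5): e=[0,0,146] → █  [on edge]
    (2,2)@(5, 5): e=[6,10,130] → █
    (3,2)@(7, 5): e=[12,20,114] → █
    (4,2)@(9, 5): e=[18,30,98] → █
    (10,2)@(21, 5): e=[54,90,2] → █
  covered (20 px):
    · · · · · · · · █ █ ·
    · · · · · █ █ █ █ █ ·
    · █ █ █ █ █ █ █ █ █ █
    · · · · · · · · █ █ █

Final: 24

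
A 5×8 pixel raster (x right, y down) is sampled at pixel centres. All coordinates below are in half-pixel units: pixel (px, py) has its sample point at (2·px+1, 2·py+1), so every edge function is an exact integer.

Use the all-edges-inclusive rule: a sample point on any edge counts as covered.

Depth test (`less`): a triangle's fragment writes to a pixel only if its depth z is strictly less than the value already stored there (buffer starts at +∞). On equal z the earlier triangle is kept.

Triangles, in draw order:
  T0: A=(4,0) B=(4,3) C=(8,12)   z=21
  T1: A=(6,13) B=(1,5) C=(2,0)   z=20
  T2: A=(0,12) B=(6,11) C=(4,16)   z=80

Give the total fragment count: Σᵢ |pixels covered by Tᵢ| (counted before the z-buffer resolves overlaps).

T0:
  2·area = 12  (B↔C swapped to make it positive)
  edge (4, 0)→(8, 12): d=(4,12) inclusive
  edge (8, 12)→(4, 3): d=(-4,-9) inclusive
  edge (4, 3)→(4, 0): d=(0,-3) inclusive
    (2,1)@(5, 3): e=[0,9,3] → #  [on edge]
    (3,1)@(7, 3): e=[-24,27,9] → ·
    (2,2)@(5, 5): e=[8,1,3] → #
    (3,2)@(7, 5): e=[-16,19,9] → ·
    (2,3)@(5, 7): e=[16,-7,3] → ·
    (3,4)@(7, 9): e=[0,3,9] → #  [on edge]
    (4,4)@(9, 9): e=[-24,21,15] → ·
    (3,5)@(7, 11): e=[8,-5,9] → ·
    (4,7)@(9, 15): e=[0,-3,15] → ·  [on edge]
  covered (3 px):
    · · · · ·
    · · # · ·
    · · # · ·
    · · · · ·
    · · · # ·
    · · · · ·
    · · · · ·
    · · · · ·
T1:
  2·area = 33
  edge (6, 13)→(1, 5): d=(-5,-8) inclusive
  edge (1, 5)→(2, 0): d=(1,-5) inclusive
  edge (2, 0)→(6, 13): d=(4,13) inclusive
    (0,2)@(1, 5): e=[0,0,33] → #  [on edge]
    (1,2)@(3, 5): e=[16,10,7] → #
    (2,2)@(5, 5): e=[32,20,-19] → ·
    (0,3)@(1, 7): e=[-10,2,41] → ·
    (1,3)@(3, 7): e=[6,12,15] → #
    (2,3)@(5, 7): e=[22,22,-11] → ·
    (1,4)@(3, 9): e=[-4,14,23] → ·
    (2,5)@(5, 11): e=[2,26,5] → #
    (3,5)@(7, 11): e=[18,36,-21] → ·
    (2,6)@(5, 13): e=[-8,28,13] → ·
  covered (4 px):
    · · · · ·
    · · · · ·
    # # · · ·
    · # · · ·
    · · · · ·
    · · # · ·
    · · · · ·
    · · · · ·
T2:
  2·area = 28
  edge (0, 12)→(6, 11): d=(6,-1) inclusive
  edge (6, 11)→(4, 16): d=(-2,5) inclusive
  edge (4, 16)→(0, 12): d=(-4,-4) inclusive
    (0,6)@(1, 13): e=[7,21,0] → #  [on edge]
    (1,6)@(3, 13): e=[9,11,8] → #
    (2,6)@(5, 13): e=[11,1,16] → #
    (3,6)@(7, 13): e=[13,-9,24] → ·
    (0,7)@(1, 15): e=[19,17,-8] → ·
    (1,7)@(3, 15): e=[21,7,0] → #  [on edge]
    (2,7)@(5, 15): e=[23,-3,8] → ·
  covered (4 px):
    · · · · ·
    · · · · ·
    · · · · ·
    · · · · ·
    · · · · ·
    · · · · ·
    # # # · ·
    · # · · ·

Answer: 11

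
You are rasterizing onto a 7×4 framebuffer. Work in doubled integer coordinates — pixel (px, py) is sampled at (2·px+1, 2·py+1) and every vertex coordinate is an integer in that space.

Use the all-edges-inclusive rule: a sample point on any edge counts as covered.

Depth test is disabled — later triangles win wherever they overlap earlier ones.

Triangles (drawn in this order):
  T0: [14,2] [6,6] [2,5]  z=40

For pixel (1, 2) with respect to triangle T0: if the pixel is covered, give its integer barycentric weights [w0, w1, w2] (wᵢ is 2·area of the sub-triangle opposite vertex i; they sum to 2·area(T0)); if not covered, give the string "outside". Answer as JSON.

T0:
  2·area = 24
  edge (14, 2)→(6, 6): d=(-8,4) inclusive
  edge (6, 6)→(2, 5): d=(-4,-1) inclusive
  edge (2, 5)→(14, 2): d=(12,-3) inclusive
    (5,1)@(11, 3): e=[4,17,3] → █
    (6,1)@(13, 3): e=[-4,19,9] → ·
    (1,2)@(3, 5): e=[20,1,3] → █
    (2,2)@(5, 5): e=[12,3,9] → █
    (3,2)@(7, 5): e=[4,5,15] → █
    (4,2)@(9, 5): e=[-4,7,21] → ·
    (5,2)@(11, 5): e=[-12,9,27] → ·
    (1,3)@(3, 7): e=[4,-7,27] → ·
    (2,3)@(5, 7): e=[-4,-5,33] → ·
    (3,3)@(7, 7): e=[-12,-3,39] → ·
  covered (4 px):
    · · · · · · ·
    · · · · · █ ·
    · █ █ █ · · ·
    · · · · · · ·

Answer: [1,3,20]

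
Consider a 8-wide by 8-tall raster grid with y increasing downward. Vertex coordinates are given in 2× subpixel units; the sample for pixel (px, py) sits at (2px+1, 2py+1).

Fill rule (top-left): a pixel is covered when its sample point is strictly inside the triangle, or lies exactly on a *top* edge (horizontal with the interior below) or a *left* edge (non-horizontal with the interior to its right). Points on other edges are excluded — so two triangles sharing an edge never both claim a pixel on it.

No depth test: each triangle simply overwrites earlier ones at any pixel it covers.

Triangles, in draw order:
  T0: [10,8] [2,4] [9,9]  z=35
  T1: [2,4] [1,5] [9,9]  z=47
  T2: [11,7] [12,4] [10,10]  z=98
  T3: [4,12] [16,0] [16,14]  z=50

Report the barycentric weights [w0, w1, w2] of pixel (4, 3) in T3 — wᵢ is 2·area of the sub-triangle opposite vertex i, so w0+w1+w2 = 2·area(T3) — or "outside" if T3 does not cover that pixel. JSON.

T0:
  2·area = 12  (B↔C swapped to make it positive)
  edge (10, 8)→(9, 9): d=(-1,1) right/bottom  bias=-1
  edge (9, 9)→(2, 4): d=(-7,-5) top-left  bias=+0
  edge (2, 4)→(10, 8): d=(8,4) right/bottom  bias=-1
    (7,1)@(15, 3): e=[0,72,-60] → ·  [on edge]
    (6,2)@(13, 5): e=[0,48,-36] → ·  [on edge]
    (3,3)@(7, 7): e=[4,4,4] → #
    (4,3)@(9, 7): e=[2,14,-4] → ·
    (5,3)@(11, 7): e=[0,24,-12] → ·  [on edge]
    (3,4)@(7, 9): e=[2,-10,20] → ·
    (4,4)@(9, 9): e=[0,0,12] → ·  [on edge]
    (3,5)@(7, 11): e=[0,-24,36] → ·  [on edge]
    (2,6)@(5, 13): e=[0,-48,60] → ·  [on edge]
    (1,7)@(3, 15): e=[0,-72,84] → ·  [on edge]
  covered (1 px):
    · · · · · · · ·
    · · · · · · · ·
    · · · · · · · ·
    · · · # · · · ·
    · · · · · · · ·
    · · · · · · · ·
    · · · · · · · ·
    · · · · · · · ·
T1:
  2·area = 12  (B↔C swapped to make it positive)
  edge (2, 4)→(9, 9): d=(7,5) right/bottom  bias=-1
  edge (9, 9)→(1, 5): d=(-8,-4) top-left  bias=+0
  edge (1, 5)→(2, 4): d=(1,-1) top-left  bias=+0
    (2,0)@(5, 1): e=[-36,48,0] → ·  [on edge]
    (1,1)@(3, 3): e=[-12,24,0] → ·  [on edge]
    (0,2)@(1, 5): e=[12,0,0] → #  [on edge]
    (1,2)@(3, 5): e=[2,8,2] → #
    (2,2)@(5, 5): e=[-8,16,4] → ·
    (0,3)@(1, 7): e=[26,-16,2] → ·
    (1,3)@(3, 7): e=[16,-8,4] → ·
    (2,3)@(5, 7): e=[6,0,6] → #  [on edge]
    (3,3)@(7, 7): e=[-4,8,8] → ·
    (2,4)@(5, 9): e=[20,-16,8] → ·
    (4,4)@(9, 9): e=[0,0,12] → ·  [on edge]
    (6,5)@(13, 11): e=[-6,0,18] → ·  [on edge]
  covered (3 px):
    · · · · · · · ·
    · · · · · · · ·
    # # · · · · · ·
    · · # · · · · ·
    · · · · · · · ·
    · · · · · · · ·
    · · · · · · · ·
    · · · · · · · ·
T2:
  degenerate (2·area = 0) — covers nothing
T3:
  2·area = 168
  edge (4, 12)→(16, 0): d=(12,-12) top-left  bias=+0
  edge (16, 0)→(16, 14): d=(0,14) right/bottom  bias=-1
  edge (16, 14)→(4, 12): d=(-12,-2) top-left  bias=+0
    (7,0)@(15, 1): e=[0,14,154] → #  [on edge]
    (6,1)@(13, 3): e=[0,42,126] → #  [on edge]
    (5,2)@(11, 5): e=[0,70,98] → #  [on edge]
    (4,3)@(9, 7): e=[0,98,70] → #  [on edge]
    (3,4)@(7, 9): e=[0,126,42] → #  [on edge]
    (2,5)@(5, 11): e=[0,154,14] → #  [on edge]
    (1,6)@(3, 13): e=[0,182,-14] → ·  [on edge]
    (2,6)@(5, 13): e=[24,154,-10] → ·
    (3,6)@(7, 13): e=[48,126,-6] → ·
    (4,6)@(9, 13): e=[72,98,-2] → ·
    (5,6)@(11, 13): e=[96,70,2] → #
    (0,7)@(1, 15): e=[0,210,-42] → ·  [on edge]
  covered (24 px):
    · · · · · · · #
    · · · · · · # #
    · · · · · # # #
    · · · · # # # #
    · · · # # # # #
    · · # # # # # #
    · · · · · # # #
    · · · · · · · ·

Answer: [98,70,0]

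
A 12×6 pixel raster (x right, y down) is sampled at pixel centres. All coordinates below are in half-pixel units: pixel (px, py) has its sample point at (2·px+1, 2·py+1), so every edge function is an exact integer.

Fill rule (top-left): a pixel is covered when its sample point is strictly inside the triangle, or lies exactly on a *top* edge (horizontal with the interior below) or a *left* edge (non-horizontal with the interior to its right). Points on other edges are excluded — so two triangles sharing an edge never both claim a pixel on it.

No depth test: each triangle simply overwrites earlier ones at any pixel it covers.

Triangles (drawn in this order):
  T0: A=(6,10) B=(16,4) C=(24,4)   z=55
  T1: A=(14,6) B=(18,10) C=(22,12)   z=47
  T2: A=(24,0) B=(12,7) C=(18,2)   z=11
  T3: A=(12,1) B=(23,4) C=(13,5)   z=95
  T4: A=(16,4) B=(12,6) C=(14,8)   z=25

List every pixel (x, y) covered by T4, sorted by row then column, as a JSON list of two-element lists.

T0:
  2·area = 48
  edge (6, 10)→(16, 4): d=(10,-6) top-left  bias=+0
  edge (16, 4)→(24, 4): d=(8,0) top-left  bias=+0
  edge (24, 4)→(6, 10): d=(-18,6) right/bottom  bias=-1
    (10,0)@(21, 1): e=[0,-24,72] → ·  [on edge]
    (7,2)@(15, 5): e=[4,8,36] → █
    (8,2)@(17, 5): e=[16,8,24] → █
    (9,2)@(19, 5): e=[28,8,12] → █
    (10,2)@(21, 5): e=[40,8,0] → ·  [on edge]
    (5,3)@(11, 7): e=[0,24,24] → █  [on edge]
    (6,3)@(13, 7): e=[12,24,12] → █
    (7,3)@(15, 7): e=[24,24,0] → ·  [on edge]
    (8,3)@(17, 7): e=[36,24,-12] → ·
    (9,3)@(19, 7): e=[48,24,-24] → ·
    (4,4)@(9, 9): e=[8,40,0] → ·  [on edge]
    (5,4)@(11, 9): e=[20,40,-12] → ·
    (1,5)@(3, 11): e=[-8,56,0] → ·  [on edge]
  covered (5 px):
    · · · · · · · · · · · ·
    · · · · · · · · · · · ·
    · · · · · · · █ █ █ · ·
    · · · · · █ █ · · · · ·
    · · · · · · · · · · · ·
    · · · · · · · · · · · ·
T1:
  2·area = 8  (B↔C swapped to make it positive)
  edge (14, 6)→(22, 12): d=(8,6) right/bottom  bias=-1
  edge (22, 12)→(18, 10): d=(-4,-2) top-left  bias=+0
  edge (18, 10)→(14, 6): d=(-4,-4) top-left  bias=+0
    (4,0)@(9, 1): e=[-10,18,0] → ·  [on edge]
    (5,1)@(11, 3): e=[-6,14,0] → ·  [on edge]
    (6,2)@(13, 5): e=[-2,10,0] → ·  [on edge]
    (7,3)@(15, 7): e=[2,6,0] → █  [on edge]
    (8,3)@(17, 7): e=[-10,10,8] → ·
    (7,4)@(15, 9): e=[18,-2,-8] → ·
    (8,4)@(17, 9): e=[6,2,0] → █  [on edge]
    (9,4)@(19, 9): e=[-6,6,8] → ·
    (8,5)@(17, 11): e=[22,-6,-8] → ·
    (9,5)@(19, 11): e=[10,-2,0] → ·  [on edge]
  covered (2 px):
    · · · · · · · · · · · ·
    · · · · · · · · · · · ·
    · · · · · · · · · · · ·
    · · · · · · · █ · · · ·
    · · · · · · · · █ · · ·
    · · · · · · · · · · · ·
T2:
  2·area = 18
  edge (24, 0)→(12, 7): d=(-12,7) right/bottom  bias=-1
  edge (12, 7)→(18, 2): d=(6,-5) top-left  bias=+0
  edge (18, 2)→(24, 0): d=(6,-2) top-left  bias=+0
    (10,0)@(21, 1): e=[9,9,0] → █  [on edge]
    (11,0)@(23, 1): e=[-5,19,4] → ·
    (7,1)@(15, 3): e=[27,-9,0] → ·  [on edge]
    (8,1)@(17, 3): e=[13,1,4] → █
    (9,1)@(19, 3): e=[-1,11,8] → ·
    (10,1)@(21, 3): e=[-15,21,12] → ·
    (4,2)@(9, 5): e=[45,-27,0] → ·  [on edge]
    (7,2)@(15, 5): e=[3,3,12] → █
    (8,2)@(17, 5): e=[-11,13,16] → ·
    (1,3)@(3, 7): e=[63,-45,0] → ·  [on edge]
    (7,3)@(15, 7): e=[-21,15,24] → ·
  covered (3 px):
    · · · · · · · · · · █ ·
    · · · · · · · · █ · · ·
    · · · · · · · █ · · · ·
    · · · · · · · · · · · ·
    · · · · · · · · · · · ·
    · · · · · · · · · · · ·
T3:
  2·area = 41
  edge (12, 1)→(23, 4): d=(11,3) right/bottom  bias=-1
  edge (23, 4)→(13, 5): d=(-10,1) right/bottom  bias=-1
  edge (13, 5)→(12, 1): d=(-1,-4) top-left  bias=+0
    (6,1)@(13, 3): e=[19,20,2] → █
    (7,1)@(15, 3): e=[13,18,10] → █
    (8,1)@(17, 3): e=[7,16,18] → █
    (9,1)@(19, 3): e=[1,14,26] → █
    (10,1)@(21, 3): e=[-5,12,34] → ·
    (6,2)@(13, 5): e=[41,0,0] → ·  [on edge]
    (7,2)@(15, 5): e=[35,-2,8] → ·
    (8,2)@(17, 5): e=[29,-4,16] → ·
    (9,2)@(19, 5): e=[23,-6,24] → ·
  covered (4 px):
    · · · · · · · · · · · ·
    · · · · · · █ █ █ █ · ·
    · · · · · · · · · · · ·
    · · · · · · · · · · · ·
    · · · · · · · · · · · ·
    · · · · · · · · · · · ·
T4:
  2·area = 12  (B↔C swapped to make it positive)
  edge (16, 4)→(14, 8): d=(-2,4) right/bottom  bias=-1
  edge (14, 8)→(12, 6): d=(-2,-2) top-left  bias=+0
  edge (12, 6)→(16, 4): d=(4,-2) top-left  bias=+0
    (3,0)@(7, 1): e=[42,0,-30] → ·  [on edge]
    (4,1)@(9, 3): e=[30,0,-18] → ·  [on edge]
    (5,2)@(11, 5): e=[18,0,-6] → ·  [on edge]
    (7,2)@(15, 5): e=[2,8,2] → █
    (8,2)@(17, 5): e=[-6,12,6] → ·
    (6,3)@(13, 7): e=[6,0,6] → █  [on edge]
    (7,3)@(15, 7): e=[-2,4,10] → ·
    (6,4)@(13, 9): e=[2,-4,14] → ·
    (7,4)@(15, 9): e=[-6,0,18] → ·  [on edge]
    (8,5)@(17, 11): e=[-18,0,30] → ·  [on edge]
  covered (2 px):
    · · · · · · · · · · · ·
    · · · · · · · · · · · ·
    · · · · · · · █ · · · ·
    · · · · · · █ · · · · ·
    · · · · · · · · · · · ·
    · · · · · · · · · · · ·

Result: [[7,2],[6,3]]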